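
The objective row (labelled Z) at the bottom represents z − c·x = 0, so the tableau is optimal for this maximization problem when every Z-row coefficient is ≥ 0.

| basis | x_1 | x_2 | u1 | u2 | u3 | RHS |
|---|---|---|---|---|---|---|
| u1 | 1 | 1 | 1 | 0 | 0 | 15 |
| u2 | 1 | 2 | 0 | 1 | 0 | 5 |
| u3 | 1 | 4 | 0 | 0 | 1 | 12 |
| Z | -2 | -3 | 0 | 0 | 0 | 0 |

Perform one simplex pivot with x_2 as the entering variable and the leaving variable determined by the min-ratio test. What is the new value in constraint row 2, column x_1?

Ratio test on column x_2 — row 1: 15/1 = 15; row 2: 5/2 = 5/2; row 3: 12/4 = 3. Minimum is 5/2 at row 2 (u2 leaves); pivot element 2.
Divide row 2 by 2; eliminate column x_2 from the other rows.
In the new row 2, the x_1 entry is the old entry divided by the pivot: 1/2 = 1/2.

1/2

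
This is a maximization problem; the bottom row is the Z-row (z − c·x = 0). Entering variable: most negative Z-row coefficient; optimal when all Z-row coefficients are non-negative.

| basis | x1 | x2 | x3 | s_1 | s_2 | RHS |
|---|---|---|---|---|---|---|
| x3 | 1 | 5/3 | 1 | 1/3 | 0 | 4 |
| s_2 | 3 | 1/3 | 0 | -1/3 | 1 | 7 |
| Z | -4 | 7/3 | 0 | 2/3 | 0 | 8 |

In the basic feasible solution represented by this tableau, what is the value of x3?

4

x3 is basic (row 1); its value is the RHS of that row, 4.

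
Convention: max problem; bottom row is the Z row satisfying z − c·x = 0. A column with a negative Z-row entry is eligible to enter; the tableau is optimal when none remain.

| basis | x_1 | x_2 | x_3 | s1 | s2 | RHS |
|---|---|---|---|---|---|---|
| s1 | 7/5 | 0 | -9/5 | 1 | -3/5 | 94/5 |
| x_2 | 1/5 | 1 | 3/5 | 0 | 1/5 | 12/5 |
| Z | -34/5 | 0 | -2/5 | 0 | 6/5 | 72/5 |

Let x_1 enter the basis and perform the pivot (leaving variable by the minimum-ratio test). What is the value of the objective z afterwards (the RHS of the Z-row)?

Ratio test on column x_1 — row 1: (94/5)/(7/5) = 94/7; row 2: (12/5)/(1/5) = 12. Minimum is 12 at row 2 (x_2 leaves); pivot element 1/5.
Pivot on row 2; the Z-row RHS becomes 72/5 − (-34/5)·12 = 96.

96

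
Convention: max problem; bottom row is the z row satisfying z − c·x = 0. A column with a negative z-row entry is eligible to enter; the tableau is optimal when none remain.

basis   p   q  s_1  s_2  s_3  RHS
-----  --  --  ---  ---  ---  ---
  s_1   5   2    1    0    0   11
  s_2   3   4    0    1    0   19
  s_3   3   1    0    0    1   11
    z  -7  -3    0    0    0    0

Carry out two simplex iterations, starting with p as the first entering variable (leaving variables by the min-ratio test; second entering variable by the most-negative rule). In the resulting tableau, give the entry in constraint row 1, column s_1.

2/7

Ratio test on column p — row 1: 11/5 = 11/5; row 2: 19/3 = 19/3; row 3: 11/3 = 11/3. Minimum is 11/5 at row 1 (s_1 leaves); pivot element 5.
Divide row 1 by 5; eliminate column p from the other rows.
Second iteration: most negative z-row entry is -1/5 in column q, so q enters.
Ratio test on column q — row 1: (11/5)/(2/5) = 11/2; row 2: (62/5)/(14/5) = 31/7; row 3: entry -1/5 ≤ 0. Minimum is 31/7 at row 2 (s_2 leaves); pivot element 14/5.
Divide row 2 by 14/5; eliminate column q from the other rows.
After both pivots, the entry at constraint row 1, column s_1 is 2/7.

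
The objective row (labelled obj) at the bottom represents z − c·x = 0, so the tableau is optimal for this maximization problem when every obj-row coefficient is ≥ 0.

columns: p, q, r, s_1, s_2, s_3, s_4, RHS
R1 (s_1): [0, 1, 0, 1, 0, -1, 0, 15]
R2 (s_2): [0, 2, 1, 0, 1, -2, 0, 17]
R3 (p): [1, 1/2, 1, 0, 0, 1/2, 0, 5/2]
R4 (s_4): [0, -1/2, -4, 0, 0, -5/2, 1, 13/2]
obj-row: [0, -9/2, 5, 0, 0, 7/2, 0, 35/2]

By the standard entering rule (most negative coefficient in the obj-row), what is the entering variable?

Negative obj-row entries: q: -9/2.
The most negative is -9/2 in column q, so q enters.

q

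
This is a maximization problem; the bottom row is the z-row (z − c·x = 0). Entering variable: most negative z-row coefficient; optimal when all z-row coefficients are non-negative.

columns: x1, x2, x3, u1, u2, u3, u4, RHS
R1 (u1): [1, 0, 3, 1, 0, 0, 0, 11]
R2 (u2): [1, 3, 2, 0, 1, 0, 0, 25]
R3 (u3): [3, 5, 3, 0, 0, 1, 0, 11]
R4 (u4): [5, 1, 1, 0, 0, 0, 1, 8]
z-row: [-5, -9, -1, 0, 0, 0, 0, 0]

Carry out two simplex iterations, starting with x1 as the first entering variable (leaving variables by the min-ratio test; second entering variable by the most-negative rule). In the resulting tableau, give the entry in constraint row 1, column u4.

-5/22

Ratio test on column x1 — row 1: 11/1 = 11; row 2: 25/1 = 25; row 3: 11/3 = 11/3; row 4: 8/5 = 8/5. Minimum is 8/5 at row 4 (u4 leaves); pivot element 5.
Divide row 4 by 5; eliminate column x1 from the other rows.
Second iteration: most negative z-row entry is -8 in column x2, so x2 enters.
Ratio test on column x2 — row 1: entry -1/5 ≤ 0; row 2: (117/5)/(14/5) = 117/14; row 3: (31/5)/(22/5) = 31/22; row 4: (8/5)/(1/5) = 8. Minimum is 31/22 at row 3 (u3 leaves); pivot element 22/5.
Divide row 3 by 22/5; eliminate column x2 from the other rows.
After both pivots, the entry at constraint row 1, column u4 is -5/22.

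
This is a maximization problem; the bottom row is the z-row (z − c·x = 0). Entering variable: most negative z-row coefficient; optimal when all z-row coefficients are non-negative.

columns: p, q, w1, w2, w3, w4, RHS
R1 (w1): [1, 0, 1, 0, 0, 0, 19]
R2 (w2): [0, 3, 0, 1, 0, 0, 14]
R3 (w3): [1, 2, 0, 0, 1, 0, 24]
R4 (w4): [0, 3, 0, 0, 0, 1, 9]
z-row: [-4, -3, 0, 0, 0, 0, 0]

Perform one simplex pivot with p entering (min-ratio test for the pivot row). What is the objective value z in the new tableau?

76

Ratio test on column p — row 1: 19/1 = 19; row 2: entry 0 ≤ 0; row 3: 24/1 = 24; row 4: entry 0 ≤ 0. Minimum is 19 at row 1 (w1 leaves); pivot element 1.
Pivot on row 1; the z-row RHS becomes 0 − (-4)·19 = 76.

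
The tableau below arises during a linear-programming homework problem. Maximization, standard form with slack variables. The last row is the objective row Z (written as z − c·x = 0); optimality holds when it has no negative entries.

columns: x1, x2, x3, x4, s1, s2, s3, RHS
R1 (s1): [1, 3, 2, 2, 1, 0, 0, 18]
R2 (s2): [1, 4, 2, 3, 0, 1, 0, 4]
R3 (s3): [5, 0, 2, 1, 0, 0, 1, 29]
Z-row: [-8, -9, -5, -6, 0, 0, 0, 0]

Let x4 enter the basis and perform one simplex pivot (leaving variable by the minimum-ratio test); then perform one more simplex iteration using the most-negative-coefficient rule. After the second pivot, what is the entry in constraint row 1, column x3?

Ratio test on column x4 — row 1: 18/2 = 9; row 2: 4/3 = 4/3; row 3: 29/1 = 29. Minimum is 4/3 at row 2 (s2 leaves); pivot element 3.
Divide row 2 by 3; eliminate column x4 from the other rows.
Second iteration: most negative Z-row entry is -6 in column x1, so x1 enters.
Ratio test on column x1 — row 1: (46/3)/(1/3) = 46; row 2: (4/3)/(1/3) = 4; row 3: (83/3)/(14/3) = 83/14. Minimum is 4 at row 2 (x4 leaves); pivot element 1/3.
Divide row 2 by 1/3; eliminate column x1 from the other rows.
After both pivots, the entry at constraint row 1, column x3 is 0.

0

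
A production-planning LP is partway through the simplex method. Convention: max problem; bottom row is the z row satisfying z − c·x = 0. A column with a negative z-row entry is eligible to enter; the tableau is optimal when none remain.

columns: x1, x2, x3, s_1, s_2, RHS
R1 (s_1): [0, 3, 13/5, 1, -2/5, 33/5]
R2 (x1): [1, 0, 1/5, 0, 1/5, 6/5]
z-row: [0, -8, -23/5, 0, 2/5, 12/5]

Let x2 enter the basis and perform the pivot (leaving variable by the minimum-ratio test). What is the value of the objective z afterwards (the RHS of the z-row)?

20

Ratio test on column x2 — row 1: (33/5)/3 = 11/5; row 2: entry 0 ≤ 0. Minimum is 11/5 at row 1 (s_1 leaves); pivot element 3.
Pivot on row 1; the z-row RHS becomes 12/5 − (-8)·(11/5) = 20.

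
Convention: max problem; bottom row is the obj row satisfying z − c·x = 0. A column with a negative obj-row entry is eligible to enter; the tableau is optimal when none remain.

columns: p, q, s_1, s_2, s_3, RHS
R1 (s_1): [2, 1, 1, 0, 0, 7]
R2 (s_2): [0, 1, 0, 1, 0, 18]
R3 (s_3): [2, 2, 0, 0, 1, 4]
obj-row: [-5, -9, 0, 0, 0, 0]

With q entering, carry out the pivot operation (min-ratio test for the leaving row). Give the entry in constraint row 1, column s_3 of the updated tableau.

Ratio test on column q — row 1: 7/1 = 7; row 2: 18/1 = 18; row 3: 4/2 = 2. Minimum is 2 at row 3 (s_3 leaves); pivot element 2.
Divide row 3 by 2; eliminate column q from the other rows.
Row 1 update in column s_3: 0 − 1·(1/2) = -1/2.

-1/2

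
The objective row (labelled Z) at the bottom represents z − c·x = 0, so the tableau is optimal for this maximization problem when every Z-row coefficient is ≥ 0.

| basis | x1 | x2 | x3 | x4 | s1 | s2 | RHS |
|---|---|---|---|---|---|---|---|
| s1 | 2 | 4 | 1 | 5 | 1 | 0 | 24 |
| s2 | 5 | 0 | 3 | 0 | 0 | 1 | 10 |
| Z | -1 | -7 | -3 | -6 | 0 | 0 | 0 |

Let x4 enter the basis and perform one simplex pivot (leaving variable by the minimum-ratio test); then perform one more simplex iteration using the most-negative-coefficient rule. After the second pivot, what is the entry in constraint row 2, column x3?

Ratio test on column x4 — row 1: 24/5 = 24/5; row 2: entry 0 ≤ 0. Minimum is 24/5 at row 1 (s1 leaves); pivot element 5.
Divide row 1 by 5; eliminate column x4 from the other rows.
Second iteration: most negative Z-row entry is -11/5 in column x2, so x2 enters.
Ratio test on column x2 — row 1: (24/5)/(4/5) = 6; row 2: entry 0 ≤ 0. Minimum is 6 at row 1 (x4 leaves); pivot element 4/5.
Divide row 1 by 4/5; eliminate column x2 from the other rows.
After both pivots, the entry at constraint row 2, column x3 is 3.

3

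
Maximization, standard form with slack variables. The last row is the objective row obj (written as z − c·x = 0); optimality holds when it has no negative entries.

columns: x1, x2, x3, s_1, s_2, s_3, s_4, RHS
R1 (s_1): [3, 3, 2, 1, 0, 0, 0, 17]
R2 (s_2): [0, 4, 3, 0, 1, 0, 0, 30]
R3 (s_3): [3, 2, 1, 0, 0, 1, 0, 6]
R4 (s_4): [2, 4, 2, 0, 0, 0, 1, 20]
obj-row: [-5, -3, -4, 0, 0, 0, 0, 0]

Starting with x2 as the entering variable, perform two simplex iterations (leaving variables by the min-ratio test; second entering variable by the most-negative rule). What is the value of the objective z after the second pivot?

24

Ratio test on column x2 — row 1: 17/3 = 17/3; row 2: 30/4 = 15/2; row 3: 6/2 = 3; row 4: 20/4 = 5. Minimum is 3 at row 3 (s_3 leaves); pivot element 2.
Pivot on row 3; the obj-row RHS becomes 0 − (-3)·3 = 9.
Next entering variable (most negative obj-row entry -5/2): x3.
Ratio test on column x3 — row 1: 8/(1/2) = 16; row 2: 18/1 = 18; row 3: 3/(1/2) = 6; row 4: entry 0 ≤ 0. Minimum is 6 at row 3 (x2 leaves); pivot element 1/2.
After the second pivot the obj-row RHS is 9 − (-5/2)·6 = 24.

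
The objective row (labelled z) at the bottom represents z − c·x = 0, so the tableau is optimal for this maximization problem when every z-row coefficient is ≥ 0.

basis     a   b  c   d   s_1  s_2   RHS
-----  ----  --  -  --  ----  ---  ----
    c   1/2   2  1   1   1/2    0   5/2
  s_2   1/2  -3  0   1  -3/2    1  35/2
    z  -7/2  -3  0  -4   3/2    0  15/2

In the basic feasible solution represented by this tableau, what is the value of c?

c is basic (row 1); its value is the RHS of that row, 5/2.

5/2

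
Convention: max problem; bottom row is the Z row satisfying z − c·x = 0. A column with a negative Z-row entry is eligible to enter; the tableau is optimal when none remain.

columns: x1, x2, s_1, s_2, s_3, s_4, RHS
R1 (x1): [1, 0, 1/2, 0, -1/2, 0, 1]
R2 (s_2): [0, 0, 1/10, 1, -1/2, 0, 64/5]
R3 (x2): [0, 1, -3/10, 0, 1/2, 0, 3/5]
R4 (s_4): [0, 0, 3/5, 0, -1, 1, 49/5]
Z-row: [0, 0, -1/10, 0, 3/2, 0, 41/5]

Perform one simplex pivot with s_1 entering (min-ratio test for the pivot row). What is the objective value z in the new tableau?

42/5

Ratio test on column s_1 — row 1: 1/(1/2) = 2; row 2: (64/5)/(1/10) = 128; row 3: entry -3/10 ≤ 0; row 4: (49/5)/(3/5) = 49/3. Minimum is 2 at row 1 (x1 leaves); pivot element 1/2.
Pivot on row 1; the Z-row RHS becomes 41/5 − (-1/10)·2 = 42/5.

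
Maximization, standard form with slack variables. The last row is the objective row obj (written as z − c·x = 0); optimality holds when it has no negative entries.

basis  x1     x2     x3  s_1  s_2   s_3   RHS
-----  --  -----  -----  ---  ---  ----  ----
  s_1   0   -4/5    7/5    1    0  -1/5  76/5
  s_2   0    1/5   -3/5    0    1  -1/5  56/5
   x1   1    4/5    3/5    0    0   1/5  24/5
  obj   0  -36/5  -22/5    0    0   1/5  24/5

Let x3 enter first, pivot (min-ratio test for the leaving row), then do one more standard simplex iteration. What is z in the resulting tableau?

Ratio test on column x3 — row 1: (76/5)/(7/5) = 76/7; row 2: entry -3/5 ≤ 0; row 3: (24/5)/(3/5) = 8. Minimum is 8 at row 3 (x1 leaves); pivot element 3/5.
Pivot on row 3; the obj-row RHS becomes 24/5 − (-22/5)·8 = 40.
Next entering variable (most negative obj-row entry -4/3): x2.
Ratio test on column x2 — row 1: entry -8/3 ≤ 0; row 2: 16/1 = 16; row 3: 8/(4/3) = 6. Minimum is 6 at row 3 (x3 leaves); pivot element 4/3.
After the second pivot the obj-row RHS is 40 − (-4/3)·6 = 48.

48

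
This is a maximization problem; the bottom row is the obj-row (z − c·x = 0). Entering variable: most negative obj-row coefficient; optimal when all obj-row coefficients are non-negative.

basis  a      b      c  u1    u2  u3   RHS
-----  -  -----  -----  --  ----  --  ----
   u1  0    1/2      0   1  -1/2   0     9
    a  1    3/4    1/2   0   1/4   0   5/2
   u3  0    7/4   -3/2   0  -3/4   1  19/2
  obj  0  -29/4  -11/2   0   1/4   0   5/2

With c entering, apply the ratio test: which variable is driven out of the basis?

a

Column c entries and ratios — u1: 0 ≤ 0, skip; a: (5/2)/(1/2) = 5; u3: -3/2 ≤ 0, skip.
Smallest ratio is 5 in the row of a, so a leaves.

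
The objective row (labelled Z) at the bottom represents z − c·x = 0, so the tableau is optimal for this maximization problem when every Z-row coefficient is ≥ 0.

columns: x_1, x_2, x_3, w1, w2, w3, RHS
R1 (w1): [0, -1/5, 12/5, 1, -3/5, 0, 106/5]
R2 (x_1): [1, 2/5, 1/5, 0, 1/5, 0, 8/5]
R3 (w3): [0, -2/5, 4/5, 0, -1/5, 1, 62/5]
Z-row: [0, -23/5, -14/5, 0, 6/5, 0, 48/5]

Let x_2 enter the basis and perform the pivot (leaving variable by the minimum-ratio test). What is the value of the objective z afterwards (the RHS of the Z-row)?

Ratio test on column x_2 — row 1: entry -1/5 ≤ 0; row 2: (8/5)/(2/5) = 4; row 3: entry -2/5 ≤ 0. Minimum is 4 at row 2 (x_1 leaves); pivot element 2/5.
Pivot on row 2; the Z-row RHS becomes 48/5 − (-23/5)·4 = 28.

28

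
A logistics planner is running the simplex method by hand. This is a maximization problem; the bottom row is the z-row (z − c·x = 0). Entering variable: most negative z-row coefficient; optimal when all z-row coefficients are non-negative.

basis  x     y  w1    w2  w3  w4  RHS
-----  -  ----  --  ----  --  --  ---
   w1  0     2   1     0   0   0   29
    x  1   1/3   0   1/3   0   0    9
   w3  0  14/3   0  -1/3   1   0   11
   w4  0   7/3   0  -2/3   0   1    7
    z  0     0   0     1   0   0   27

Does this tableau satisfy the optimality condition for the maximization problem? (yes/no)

Every z-row coefficient is ≥ 0, so the tableau is optimal.

yes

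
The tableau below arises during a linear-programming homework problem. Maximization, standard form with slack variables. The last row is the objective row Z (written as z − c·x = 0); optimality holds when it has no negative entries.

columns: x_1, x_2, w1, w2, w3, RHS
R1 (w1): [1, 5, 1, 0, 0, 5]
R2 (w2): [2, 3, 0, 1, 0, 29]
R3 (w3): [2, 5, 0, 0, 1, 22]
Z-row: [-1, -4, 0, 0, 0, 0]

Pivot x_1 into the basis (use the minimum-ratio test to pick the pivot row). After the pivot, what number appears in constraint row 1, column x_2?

Ratio test on column x_1 — row 1: 5/1 = 5; row 2: 29/2 = 29/2; row 3: 22/2 = 11. Minimum is 5 at row 1 (w1 leaves); pivot element 1.
Divide row 1 by 1; eliminate column x_1 from the other rows.
In the new row 1, the x_2 entry is the old entry divided by the pivot: 5/1 = 5.

5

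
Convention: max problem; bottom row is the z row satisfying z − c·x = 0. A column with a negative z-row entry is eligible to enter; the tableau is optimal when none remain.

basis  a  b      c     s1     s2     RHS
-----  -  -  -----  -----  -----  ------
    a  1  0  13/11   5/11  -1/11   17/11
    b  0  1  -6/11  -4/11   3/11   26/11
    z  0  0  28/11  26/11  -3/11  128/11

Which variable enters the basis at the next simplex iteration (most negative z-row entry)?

Negative z-row entries: s2: -3/11.
The most negative is -3/11 in column s2, so s2 enters.

s2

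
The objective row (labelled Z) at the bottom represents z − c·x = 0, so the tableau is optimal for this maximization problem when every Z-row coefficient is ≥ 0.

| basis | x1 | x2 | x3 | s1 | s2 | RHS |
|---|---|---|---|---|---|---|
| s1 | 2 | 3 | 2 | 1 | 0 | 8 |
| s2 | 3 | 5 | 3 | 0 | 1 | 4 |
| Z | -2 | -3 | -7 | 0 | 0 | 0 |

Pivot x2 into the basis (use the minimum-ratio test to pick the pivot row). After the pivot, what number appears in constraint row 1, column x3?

Ratio test on column x2 — row 1: 8/3 = 8/3; row 2: 4/5 = 4/5. Minimum is 4/5 at row 2 (s2 leaves); pivot element 5.
Divide row 2 by 5; eliminate column x2 from the other rows.
Row 1 update in column x3: 2 − 3·(3/5) = 1/5.

1/5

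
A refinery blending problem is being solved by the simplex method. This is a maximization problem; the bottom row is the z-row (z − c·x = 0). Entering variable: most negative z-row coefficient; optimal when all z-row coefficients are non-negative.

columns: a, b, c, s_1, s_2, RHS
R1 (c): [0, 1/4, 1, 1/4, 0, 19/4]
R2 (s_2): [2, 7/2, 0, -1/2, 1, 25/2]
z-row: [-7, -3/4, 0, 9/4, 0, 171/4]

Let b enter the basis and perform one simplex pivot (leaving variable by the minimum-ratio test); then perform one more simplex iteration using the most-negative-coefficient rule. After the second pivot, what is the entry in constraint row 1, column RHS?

Ratio test on column b — row 1: (19/4)/(1/4) = 19; row 2: (25/2)/(7/2) = 25/7. Minimum is 25/7 at row 2 (s_2 leaves); pivot element 7/2.
Divide row 2 by 7/2; eliminate column b from the other rows.
Second iteration: most negative z-row entry is -46/7 in column a, so a enters.
Ratio test on column a — row 1: entry -1/7 ≤ 0; row 2: (25/7)/(4/7) = 25/4. Minimum is 25/4 at row 2 (b leaves); pivot element 4/7.
Divide row 2 by 4/7; eliminate column a from the other rows.
After both pivots, the entry at constraint row 1, column RHS is 19/4.

19/4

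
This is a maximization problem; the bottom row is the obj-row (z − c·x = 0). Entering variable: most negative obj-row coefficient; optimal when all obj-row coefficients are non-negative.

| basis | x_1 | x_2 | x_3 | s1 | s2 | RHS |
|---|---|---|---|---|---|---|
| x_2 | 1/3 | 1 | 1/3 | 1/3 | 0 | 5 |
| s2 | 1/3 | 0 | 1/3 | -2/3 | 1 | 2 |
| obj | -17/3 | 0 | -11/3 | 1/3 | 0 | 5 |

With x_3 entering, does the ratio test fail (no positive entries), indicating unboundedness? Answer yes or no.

no

Column x_3 has positive entries in row(s) 1, 2, so the ratio test bounds it — not unbounded.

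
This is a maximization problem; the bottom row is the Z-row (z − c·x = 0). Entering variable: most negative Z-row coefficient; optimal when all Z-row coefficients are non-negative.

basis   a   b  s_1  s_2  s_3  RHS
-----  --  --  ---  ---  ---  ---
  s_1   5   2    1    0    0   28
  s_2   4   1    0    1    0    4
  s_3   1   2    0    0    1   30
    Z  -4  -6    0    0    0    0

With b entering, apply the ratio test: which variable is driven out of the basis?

s_2

Column b entries and ratios — s_1: 28/2 = 14; s_2: 4/1 = 4; s_3: 30/2 = 15.
Smallest ratio is 4 in the row of s_2, so s_2 leaves.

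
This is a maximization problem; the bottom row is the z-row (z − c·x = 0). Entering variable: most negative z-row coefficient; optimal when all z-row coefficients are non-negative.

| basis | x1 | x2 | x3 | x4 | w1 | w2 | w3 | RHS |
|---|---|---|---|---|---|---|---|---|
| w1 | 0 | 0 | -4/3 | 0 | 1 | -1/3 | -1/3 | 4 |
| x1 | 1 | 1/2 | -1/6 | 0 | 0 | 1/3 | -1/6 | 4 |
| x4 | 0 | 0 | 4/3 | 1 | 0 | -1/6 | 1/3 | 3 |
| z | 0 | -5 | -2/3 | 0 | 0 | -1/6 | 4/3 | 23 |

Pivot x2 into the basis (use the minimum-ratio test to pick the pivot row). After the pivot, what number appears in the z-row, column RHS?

63

Ratio test on column x2 — row 1: entry 0 ≤ 0; row 2: 4/(1/2) = 8; row 3: entry 0 ≤ 0. Minimum is 8 at row 2 (x1 leaves); pivot element 1/2.
Divide row 2 by 1/2; eliminate column x2 from the other rows.
z-row update in column RHS: 23 − (-5)·8 = 63.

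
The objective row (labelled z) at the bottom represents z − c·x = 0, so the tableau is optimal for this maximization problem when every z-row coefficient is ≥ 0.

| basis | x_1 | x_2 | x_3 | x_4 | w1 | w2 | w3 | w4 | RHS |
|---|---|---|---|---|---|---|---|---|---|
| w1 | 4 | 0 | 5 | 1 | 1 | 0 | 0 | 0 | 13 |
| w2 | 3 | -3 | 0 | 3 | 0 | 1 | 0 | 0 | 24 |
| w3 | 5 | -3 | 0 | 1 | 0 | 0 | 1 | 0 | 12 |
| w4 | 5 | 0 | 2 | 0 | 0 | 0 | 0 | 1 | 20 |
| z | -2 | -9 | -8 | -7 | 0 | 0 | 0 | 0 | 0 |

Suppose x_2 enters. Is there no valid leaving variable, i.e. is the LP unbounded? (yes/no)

Every constraint-row entry in column x_2 is ≤ 0, so increasing x_2 is unbounded.

yes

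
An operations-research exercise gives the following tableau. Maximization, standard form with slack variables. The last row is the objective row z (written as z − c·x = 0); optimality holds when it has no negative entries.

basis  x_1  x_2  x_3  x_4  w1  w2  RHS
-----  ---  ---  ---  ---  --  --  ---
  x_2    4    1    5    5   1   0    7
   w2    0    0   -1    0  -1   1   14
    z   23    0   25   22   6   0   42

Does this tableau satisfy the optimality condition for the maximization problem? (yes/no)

yes

Every z-row coefficient is ≥ 0, so the tableau is optimal.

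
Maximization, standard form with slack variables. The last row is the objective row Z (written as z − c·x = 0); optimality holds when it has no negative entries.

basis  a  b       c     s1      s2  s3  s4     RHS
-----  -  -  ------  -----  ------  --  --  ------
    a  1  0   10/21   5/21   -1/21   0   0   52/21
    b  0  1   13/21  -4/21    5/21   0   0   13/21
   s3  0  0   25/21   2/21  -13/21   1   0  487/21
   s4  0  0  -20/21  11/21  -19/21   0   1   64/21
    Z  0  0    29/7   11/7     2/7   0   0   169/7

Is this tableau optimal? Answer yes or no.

Every Z-row coefficient is ≥ 0, so the tableau is optimal.

yes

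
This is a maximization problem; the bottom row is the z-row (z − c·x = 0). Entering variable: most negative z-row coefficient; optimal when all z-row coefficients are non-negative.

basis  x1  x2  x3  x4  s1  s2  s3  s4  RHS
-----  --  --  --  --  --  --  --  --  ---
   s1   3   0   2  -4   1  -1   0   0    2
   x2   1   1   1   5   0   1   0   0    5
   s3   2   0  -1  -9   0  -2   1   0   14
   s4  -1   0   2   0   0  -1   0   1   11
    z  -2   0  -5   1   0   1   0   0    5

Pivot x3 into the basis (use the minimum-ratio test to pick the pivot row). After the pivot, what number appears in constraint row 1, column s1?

Ratio test on column x3 — row 1: 2/2 = 1; row 2: 5/1 = 5; row 3: entry -1 ≤ 0; row 4: 11/2 = 11/2. Minimum is 1 at row 1 (s1 leaves); pivot element 2.
Divide row 1 by 2; eliminate column x3 from the other rows.
In the new row 1, the s1 entry is the old entry divided by the pivot: 1/2 = 1/2.

1/2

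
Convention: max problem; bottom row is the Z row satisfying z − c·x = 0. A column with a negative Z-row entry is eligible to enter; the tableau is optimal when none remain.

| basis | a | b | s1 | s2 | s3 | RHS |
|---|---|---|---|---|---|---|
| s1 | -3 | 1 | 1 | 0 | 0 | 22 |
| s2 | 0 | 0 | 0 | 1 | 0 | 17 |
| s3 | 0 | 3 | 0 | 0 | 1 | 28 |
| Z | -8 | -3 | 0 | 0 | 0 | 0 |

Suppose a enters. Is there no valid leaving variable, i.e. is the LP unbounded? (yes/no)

yes

Every constraint-row entry in column a is ≤ 0, so increasing a is unbounded.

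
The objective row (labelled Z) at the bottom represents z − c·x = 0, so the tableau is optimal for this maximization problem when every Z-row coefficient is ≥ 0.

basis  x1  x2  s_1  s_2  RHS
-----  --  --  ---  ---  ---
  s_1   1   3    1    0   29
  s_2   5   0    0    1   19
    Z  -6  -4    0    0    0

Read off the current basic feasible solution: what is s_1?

s_1 is basic (row 1); its value is the RHS of that row, 29.

29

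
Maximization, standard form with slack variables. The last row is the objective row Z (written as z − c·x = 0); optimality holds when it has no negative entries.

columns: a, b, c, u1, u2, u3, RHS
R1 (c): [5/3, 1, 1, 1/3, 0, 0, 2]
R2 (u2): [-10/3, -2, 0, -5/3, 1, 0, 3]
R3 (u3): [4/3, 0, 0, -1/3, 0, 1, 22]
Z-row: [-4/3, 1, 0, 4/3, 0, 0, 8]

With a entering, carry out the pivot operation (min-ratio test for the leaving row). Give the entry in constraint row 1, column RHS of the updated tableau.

6/5

Ratio test on column a — row 1: 2/(5/3) = 6/5; row 2: entry -10/3 ≤ 0; row 3: 22/(4/3) = 33/2. Minimum is 6/5 at row 1 (c leaves); pivot element 5/3.
Divide row 1 by 5/3; eliminate column a from the other rows.
In the new row 1, the RHS entry is the old entry divided by the pivot: 2/(5/3) = 6/5.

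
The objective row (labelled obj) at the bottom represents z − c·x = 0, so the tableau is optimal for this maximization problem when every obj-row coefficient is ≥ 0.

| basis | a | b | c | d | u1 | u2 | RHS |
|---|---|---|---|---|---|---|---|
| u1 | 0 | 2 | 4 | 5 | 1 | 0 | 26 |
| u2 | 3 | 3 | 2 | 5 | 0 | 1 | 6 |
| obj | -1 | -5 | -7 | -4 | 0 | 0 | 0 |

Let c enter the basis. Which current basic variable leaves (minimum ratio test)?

Column c entries and ratios — u1: 26/4 = 13/2; u2: 6/2 = 3.
Smallest ratio is 3 in the row of u2, so u2 leaves.

u2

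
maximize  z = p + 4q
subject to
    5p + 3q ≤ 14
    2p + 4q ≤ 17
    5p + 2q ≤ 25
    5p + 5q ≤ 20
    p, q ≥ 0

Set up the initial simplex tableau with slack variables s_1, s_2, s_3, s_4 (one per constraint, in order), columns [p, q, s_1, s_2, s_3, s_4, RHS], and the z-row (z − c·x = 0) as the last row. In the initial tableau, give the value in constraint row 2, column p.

Constraint 2 has coefficient 2 on p.

2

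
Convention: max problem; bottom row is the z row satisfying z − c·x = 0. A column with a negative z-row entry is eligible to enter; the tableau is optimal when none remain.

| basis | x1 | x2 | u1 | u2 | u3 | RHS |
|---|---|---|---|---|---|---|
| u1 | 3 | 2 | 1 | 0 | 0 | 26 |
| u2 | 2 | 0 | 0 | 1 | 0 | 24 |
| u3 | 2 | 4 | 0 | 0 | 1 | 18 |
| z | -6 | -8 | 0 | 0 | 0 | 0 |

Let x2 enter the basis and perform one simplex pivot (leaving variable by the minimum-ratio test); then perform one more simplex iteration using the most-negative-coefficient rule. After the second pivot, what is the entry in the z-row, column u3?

Ratio test on column x2 — row 1: 26/2 = 13; row 2: entry 0 ≤ 0; row 3: 18/4 = 9/2. Minimum is 9/2 at row 3 (u3 leaves); pivot element 4.
Divide row 3 by 4; eliminate column x2 from the other rows.
Second iteration: most negative z-row entry is -2 in column x1, so x1 enters.
Ratio test on column x1 — row 1: 17/2 = 17/2; row 2: 24/2 = 12; row 3: (9/2)/(1/2) = 9. Minimum is 17/2 at row 1 (u1 leaves); pivot element 2.
Divide row 1 by 2; eliminate column x1 from the other rows.
After both pivots, the entry at the z-row, column u3 is 3/2.

3/2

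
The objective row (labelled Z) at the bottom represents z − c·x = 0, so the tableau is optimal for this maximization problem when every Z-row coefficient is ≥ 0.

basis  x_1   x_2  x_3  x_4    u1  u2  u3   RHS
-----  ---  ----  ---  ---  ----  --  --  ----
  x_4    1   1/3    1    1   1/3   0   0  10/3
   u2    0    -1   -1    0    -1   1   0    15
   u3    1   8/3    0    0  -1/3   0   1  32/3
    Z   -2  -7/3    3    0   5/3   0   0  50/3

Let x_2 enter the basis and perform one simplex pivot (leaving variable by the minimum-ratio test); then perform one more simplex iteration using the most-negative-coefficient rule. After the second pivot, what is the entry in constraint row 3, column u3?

3/7

Ratio test on column x_2 — row 1: (10/3)/(1/3) = 10; row 2: entry -1 ≤ 0; row 3: (32/3)/(8/3) = 4. Minimum is 4 at row 3 (u3 leaves); pivot element 8/3.
Divide row 3 by 8/3; eliminate column x_2 from the other rows.
Second iteration: most negative Z-row entry is -9/8 in column x_1, so x_1 enters.
Ratio test on column x_1 — row 1: 2/(7/8) = 16/7; row 2: 19/(3/8) = 152/3; row 3: 4/(3/8) = 32/3. Minimum is 16/7 at row 1 (x_4 leaves); pivot element 7/8.
Divide row 1 by 7/8; eliminate column x_1 from the other rows.
After both pivots, the entry at constraint row 3, column u3 is 3/7.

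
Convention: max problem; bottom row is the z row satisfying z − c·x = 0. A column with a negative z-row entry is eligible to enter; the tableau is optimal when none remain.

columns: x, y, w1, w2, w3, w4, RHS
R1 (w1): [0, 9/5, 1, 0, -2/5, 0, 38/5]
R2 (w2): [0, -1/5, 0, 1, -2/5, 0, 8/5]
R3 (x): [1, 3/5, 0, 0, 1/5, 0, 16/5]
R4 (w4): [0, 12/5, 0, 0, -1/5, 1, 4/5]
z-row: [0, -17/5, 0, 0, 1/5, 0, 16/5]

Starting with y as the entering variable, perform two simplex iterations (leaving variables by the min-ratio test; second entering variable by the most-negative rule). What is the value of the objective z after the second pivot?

Ratio test on column y — row 1: (38/5)/(9/5) = 38/9; row 2: entry -1/5 ≤ 0; row 3: (16/5)/(3/5) = 16/3; row 4: (4/5)/(12/5) = 1/3. Minimum is 1/3 at row 4 (w4 leaves); pivot element 12/5.
Pivot on row 4; the z-row RHS becomes 16/5 − (-17/5)·(1/3) = 13/3.
Next entering variable (most negative z-row entry -1/12): w3.
Ratio test on column w3 — row 1: entry -1/4 ≤ 0; row 2: entry -5/12 ≤ 0; row 3: 3/(1/4) = 12; row 4: entry -1/12 ≤ 0. Minimum is 12 at row 3 (x leaves); pivot element 1/4.
After the second pivot the z-row RHS is 13/3 − (-1/12)·12 = 16/3.

16/3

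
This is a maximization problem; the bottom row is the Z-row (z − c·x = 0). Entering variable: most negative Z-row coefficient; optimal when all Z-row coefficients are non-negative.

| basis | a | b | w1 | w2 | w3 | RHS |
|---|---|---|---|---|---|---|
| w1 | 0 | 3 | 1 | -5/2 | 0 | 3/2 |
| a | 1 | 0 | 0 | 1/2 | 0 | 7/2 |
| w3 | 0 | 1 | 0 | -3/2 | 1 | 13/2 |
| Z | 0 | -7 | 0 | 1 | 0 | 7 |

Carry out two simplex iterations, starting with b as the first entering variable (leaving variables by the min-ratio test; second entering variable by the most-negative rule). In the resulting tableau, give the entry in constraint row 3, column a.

4/3

Ratio test on column b — row 1: (3/2)/3 = 1/2; row 2: entry 0 ≤ 0; row 3: (13/2)/1 = 13/2. Minimum is 1/2 at row 1 (w1 leaves); pivot element 3.
Divide row 1 by 3; eliminate column b from the other rows.
Second iteration: most negative Z-row entry is -29/6 in column w2, so w2 enters.
Ratio test on column w2 — row 1: entry -5/6 ≤ 0; row 2: (7/2)/(1/2) = 7; row 3: entry -2/3 ≤ 0. Minimum is 7 at row 2 (a leaves); pivot element 1/2.
Divide row 2 by 1/2; eliminate column w2 from the other rows.
After both pivots, the entry at constraint row 3, column a is 4/3.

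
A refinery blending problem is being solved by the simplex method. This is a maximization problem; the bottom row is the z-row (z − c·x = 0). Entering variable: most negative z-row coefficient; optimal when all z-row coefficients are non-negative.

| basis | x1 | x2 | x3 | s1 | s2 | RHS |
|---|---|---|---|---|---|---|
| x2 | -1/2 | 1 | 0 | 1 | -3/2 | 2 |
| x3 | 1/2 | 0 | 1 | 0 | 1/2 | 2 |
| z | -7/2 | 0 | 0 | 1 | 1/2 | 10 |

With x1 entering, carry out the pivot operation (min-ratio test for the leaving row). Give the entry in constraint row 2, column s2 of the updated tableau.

Ratio test on column x1 — row 1: entry -1/2 ≤ 0; row 2: 2/(1/2) = 4. Minimum is 4 at row 2 (x3 leaves); pivot element 1/2.
Divide row 2 by 1/2; eliminate column x1 from the other rows.
In the new row 2, the s2 entry is the old entry divided by the pivot: (1/2)/(1/2) = 1.

1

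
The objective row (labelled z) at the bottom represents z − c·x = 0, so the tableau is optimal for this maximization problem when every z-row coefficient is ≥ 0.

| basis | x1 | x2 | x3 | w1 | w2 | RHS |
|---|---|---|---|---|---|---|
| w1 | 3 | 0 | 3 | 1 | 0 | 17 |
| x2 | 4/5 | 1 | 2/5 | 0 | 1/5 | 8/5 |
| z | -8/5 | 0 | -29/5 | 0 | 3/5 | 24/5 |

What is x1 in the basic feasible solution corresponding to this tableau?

0

x1 is not in the basis, so in the current basic feasible solution x1 = 0.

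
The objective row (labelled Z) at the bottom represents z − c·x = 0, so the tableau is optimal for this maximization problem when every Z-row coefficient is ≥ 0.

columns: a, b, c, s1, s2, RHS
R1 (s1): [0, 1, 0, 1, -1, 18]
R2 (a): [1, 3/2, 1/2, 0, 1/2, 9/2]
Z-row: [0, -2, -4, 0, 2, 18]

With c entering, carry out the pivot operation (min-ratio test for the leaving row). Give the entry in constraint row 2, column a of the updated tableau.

Ratio test on column c — row 1: entry 0 ≤ 0; row 2: (9/2)/(1/2) = 9. Minimum is 9 at row 2 (a leaves); pivot element 1/2.
Divide row 2 by 1/2; eliminate column c from the other rows.
In the new row 2, the a entry is the old entry divided by the pivot: 1/(1/2) = 2.

2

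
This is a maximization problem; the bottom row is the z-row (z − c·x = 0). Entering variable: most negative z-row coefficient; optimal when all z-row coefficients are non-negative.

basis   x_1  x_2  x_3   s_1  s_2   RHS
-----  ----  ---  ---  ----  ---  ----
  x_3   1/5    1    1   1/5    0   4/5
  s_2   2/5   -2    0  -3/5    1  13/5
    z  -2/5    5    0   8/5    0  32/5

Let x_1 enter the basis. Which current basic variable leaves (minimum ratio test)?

x_3

Column x_1 entries and ratios — x_3: (4/5)/(1/5) = 4; s_2: (13/5)/(2/5) = 13/2.
Smallest ratio is 4 in the row of x_3, so x_3 leaves.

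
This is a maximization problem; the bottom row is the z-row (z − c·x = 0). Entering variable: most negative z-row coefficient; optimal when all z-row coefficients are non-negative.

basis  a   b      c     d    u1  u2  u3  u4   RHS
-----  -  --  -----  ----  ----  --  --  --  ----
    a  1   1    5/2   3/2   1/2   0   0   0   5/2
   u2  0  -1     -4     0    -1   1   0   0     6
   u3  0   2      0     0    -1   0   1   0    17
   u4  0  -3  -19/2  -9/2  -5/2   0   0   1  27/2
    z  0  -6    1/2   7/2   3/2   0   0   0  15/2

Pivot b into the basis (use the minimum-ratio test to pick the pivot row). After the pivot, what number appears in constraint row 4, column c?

-2

Ratio test on column b — row 1: (5/2)/1 = 5/2; row 2: entry -1 ≤ 0; row 3: 17/2 = 17/2; row 4: entry -3 ≤ 0. Minimum is 5/2 at row 1 (a leaves); pivot element 1.
Divide row 1 by 1; eliminate column b from the other rows.
Row 4 update in column c: -19/2 − (-3)·(5/2) = -2.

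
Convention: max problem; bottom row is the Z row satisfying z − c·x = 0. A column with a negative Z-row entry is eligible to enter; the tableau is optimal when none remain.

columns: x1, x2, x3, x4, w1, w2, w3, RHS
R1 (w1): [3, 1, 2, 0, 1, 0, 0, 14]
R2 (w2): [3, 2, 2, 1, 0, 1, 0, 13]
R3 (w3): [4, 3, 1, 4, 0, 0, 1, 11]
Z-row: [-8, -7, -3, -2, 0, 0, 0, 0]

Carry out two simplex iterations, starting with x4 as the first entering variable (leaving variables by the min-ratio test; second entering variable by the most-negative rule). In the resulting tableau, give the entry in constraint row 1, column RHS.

23/4

Ratio test on column x4 — row 1: entry 0 ≤ 0; row 2: 13/1 = 13; row 3: 11/4 = 11/4. Minimum is 11/4 at row 3 (w3 leaves); pivot element 4.
Divide row 3 by 4; eliminate column x4 from the other rows.
Second iteration: most negative Z-row entry is -6 in column x1, so x1 enters.
Ratio test on column x1 — row 1: 14/3 = 14/3; row 2: (41/4)/2 = 41/8; row 3: (11/4)/1 = 11/4. Minimum is 11/4 at row 3 (x4 leaves); pivot element 1.
Divide row 3 by 1; eliminate column x1 from the other rows.
After both pivots, the entry at constraint row 1, column RHS is 23/4.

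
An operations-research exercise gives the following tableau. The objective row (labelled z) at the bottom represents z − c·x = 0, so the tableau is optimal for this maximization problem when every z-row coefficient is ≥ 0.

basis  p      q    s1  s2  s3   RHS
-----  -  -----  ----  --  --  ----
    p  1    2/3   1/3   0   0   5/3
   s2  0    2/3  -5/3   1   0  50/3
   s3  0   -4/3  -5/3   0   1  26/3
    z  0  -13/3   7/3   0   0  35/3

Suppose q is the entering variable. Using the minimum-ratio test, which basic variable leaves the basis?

Column q entries and ratios — p: (5/3)/(2/3) = 5/2; s2: (50/3)/(2/3) = 25; s3: -4/3 ≤ 0, skip.
Smallest ratio is 5/2 in the row of p, so p leaves.

p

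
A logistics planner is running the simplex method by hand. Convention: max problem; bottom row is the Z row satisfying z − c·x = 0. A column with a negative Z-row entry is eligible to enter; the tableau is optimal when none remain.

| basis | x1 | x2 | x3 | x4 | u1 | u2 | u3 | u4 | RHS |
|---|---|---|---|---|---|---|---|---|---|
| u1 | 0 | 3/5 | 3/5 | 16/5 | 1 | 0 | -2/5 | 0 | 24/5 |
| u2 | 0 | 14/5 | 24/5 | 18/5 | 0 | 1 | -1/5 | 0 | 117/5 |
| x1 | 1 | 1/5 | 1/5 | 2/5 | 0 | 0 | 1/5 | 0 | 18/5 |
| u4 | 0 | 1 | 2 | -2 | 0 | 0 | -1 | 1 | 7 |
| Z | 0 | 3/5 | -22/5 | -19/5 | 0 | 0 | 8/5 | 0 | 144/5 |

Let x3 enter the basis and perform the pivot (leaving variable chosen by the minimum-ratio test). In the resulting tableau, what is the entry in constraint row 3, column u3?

3/10

Ratio test on column x3 — row 1: (24/5)/(3/5) = 8; row 2: (117/5)/(24/5) = 39/8; row 3: (18/5)/(1/5) = 18; row 4: 7/2 = 7/2. Minimum is 7/2 at row 4 (u4 leaves); pivot element 2.
Divide row 4 by 2; eliminate column x3 from the other rows.
Row 3 update in column u3: 1/5 − (1/5)·(-1/2) = 3/10.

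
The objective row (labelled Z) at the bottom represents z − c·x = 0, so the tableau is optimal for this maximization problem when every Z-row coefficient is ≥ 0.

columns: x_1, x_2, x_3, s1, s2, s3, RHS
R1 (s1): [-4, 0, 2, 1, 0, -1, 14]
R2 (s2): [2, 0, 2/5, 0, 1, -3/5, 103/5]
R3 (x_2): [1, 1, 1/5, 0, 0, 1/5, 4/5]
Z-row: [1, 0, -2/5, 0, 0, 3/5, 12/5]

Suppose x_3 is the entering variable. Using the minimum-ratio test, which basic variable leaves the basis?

Column x_3 entries and ratios — s1: 14/2 = 7; s2: (103/5)/(2/5) = 103/2; x_2: (4/5)/(1/5) = 4.
Smallest ratio is 4 in the row of x_2, so x_2 leaves.

x_2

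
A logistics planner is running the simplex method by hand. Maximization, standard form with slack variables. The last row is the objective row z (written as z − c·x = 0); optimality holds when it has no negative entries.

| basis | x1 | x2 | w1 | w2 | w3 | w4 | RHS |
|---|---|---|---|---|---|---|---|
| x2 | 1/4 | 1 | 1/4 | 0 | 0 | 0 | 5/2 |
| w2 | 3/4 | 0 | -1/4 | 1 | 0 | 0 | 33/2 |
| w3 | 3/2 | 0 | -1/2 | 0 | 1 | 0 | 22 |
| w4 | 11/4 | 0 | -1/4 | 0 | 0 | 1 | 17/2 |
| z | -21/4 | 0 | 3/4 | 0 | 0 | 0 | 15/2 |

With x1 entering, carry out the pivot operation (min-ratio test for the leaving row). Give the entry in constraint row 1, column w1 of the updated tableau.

3/11

Ratio test on column x1 — row 1: (5/2)/(1/4) = 10; row 2: (33/2)/(3/4) = 22; row 3: 22/(3/2) = 44/3; row 4: (17/2)/(11/4) = 34/11. Minimum is 34/11 at row 4 (w4 leaves); pivot element 11/4.
Divide row 4 by 11/4; eliminate column x1 from the other rows.
Row 1 update in column w1: 1/4 − (1/4)·(-1/11) = 3/11.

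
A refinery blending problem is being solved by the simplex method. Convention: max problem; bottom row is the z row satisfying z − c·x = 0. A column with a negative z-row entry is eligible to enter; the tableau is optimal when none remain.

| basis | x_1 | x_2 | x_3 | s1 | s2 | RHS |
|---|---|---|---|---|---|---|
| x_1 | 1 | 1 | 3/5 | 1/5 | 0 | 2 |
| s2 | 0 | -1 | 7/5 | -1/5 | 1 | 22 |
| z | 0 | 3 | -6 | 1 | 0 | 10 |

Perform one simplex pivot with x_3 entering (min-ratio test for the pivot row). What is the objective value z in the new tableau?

Ratio test on column x_3 — row 1: 2/(3/5) = 10/3; row 2: 22/(7/5) = 110/7. Minimum is 10/3 at row 1 (x_1 leaves); pivot element 3/5.
Pivot on row 1; the z-row RHS becomes 10 − (-6)·(10/3) = 30.

30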